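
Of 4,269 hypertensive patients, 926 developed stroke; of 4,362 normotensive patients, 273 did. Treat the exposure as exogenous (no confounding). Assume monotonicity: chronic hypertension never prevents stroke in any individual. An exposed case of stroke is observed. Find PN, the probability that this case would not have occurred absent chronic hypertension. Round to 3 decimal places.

p₁ = P(outcome | exposed) = 926/4269 = 0.21691
p₀ = P(outcome | unexposed) = 273/4362 = 0.062586
Under exogeneity and monotonicity, PN = (p₁ − p₀) / p₁.
PN = (0.21691 − 0.062586) / 0.21691 = 0.15433 / 0.21691 ≈ 0.7115

PN ≈ 0.711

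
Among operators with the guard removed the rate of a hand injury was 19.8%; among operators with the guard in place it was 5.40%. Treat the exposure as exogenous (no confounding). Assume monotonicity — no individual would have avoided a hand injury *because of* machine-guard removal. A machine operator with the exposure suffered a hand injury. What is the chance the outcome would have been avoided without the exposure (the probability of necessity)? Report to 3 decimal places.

p₁ = 0.198, p₀ = 0.054.
Under exogeneity and monotonicity, PN = (p₁ − p₀) / p₁.
PN = (0.198 − 0.054) / 0.198 = 0.144 / 0.198 ≈ 0.7273

PN ≈ 0.727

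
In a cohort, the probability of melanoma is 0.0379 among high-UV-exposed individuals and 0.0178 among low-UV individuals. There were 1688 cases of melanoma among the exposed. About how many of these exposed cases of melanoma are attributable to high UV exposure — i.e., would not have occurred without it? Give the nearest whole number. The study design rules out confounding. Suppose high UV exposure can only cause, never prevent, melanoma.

Let p₁ = 0.0379, p₀ = 0.0178.
PN = (p₁ − p₀)/p₁ = (0.0379 − 0.0178) / 0.0379 ≈ 0.53034.
Attributable cases ≈ PN × (exposed cases) = 0.53034 × 1688 ≈ 895.22.

about 895 cases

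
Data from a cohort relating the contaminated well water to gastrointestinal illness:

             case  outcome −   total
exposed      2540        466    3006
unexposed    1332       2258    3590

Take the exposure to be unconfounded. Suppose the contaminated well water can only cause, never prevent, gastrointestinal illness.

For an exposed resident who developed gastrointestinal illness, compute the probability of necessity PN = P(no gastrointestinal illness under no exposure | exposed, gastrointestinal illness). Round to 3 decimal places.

p₁ = P(outcome | exposed) = 2540/3006 = 0.84498
p₀ = P(outcome | unexposed) = 1332/3590 = 0.37103
Under exogeneity and monotonicity, PN = (p₁ − p₀) / p₁.
PN = (0.84498 − 0.37103) / 0.84498 = 0.47395 / 0.84498 ≈ 0.5609

PN ≈ 0.561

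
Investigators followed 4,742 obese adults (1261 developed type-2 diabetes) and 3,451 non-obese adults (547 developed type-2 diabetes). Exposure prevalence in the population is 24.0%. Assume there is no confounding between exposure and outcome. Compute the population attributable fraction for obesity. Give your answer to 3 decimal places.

p₁ = P(outcome | exposed) = 1261/4742 = 0.26592
p₀ = P(outcome | unexposed) = 547/3451 = 0.1585
Overall risk P(Y=1) = π·p₁ + (1−π)·p₀ = 0.24×0.26592 + 0.76×0.1585 = 0.18428.
Under exogeneity, PAF = [P(Y=1) − p₀] / P(Y=1).
PAF = (0.18428 − 0.1585) / 0.18428 ≈ 0.1399

PAF ≈ 0.140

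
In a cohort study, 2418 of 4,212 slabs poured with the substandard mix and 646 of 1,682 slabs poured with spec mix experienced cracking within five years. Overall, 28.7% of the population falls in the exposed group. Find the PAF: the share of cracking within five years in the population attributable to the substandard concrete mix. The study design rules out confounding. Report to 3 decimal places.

p₁ = P(outcome | exposed) = 2418/4212 = 0.57407
p₀ = P(outcome | unexposed) = 646/1682 = 0.38407
Overall risk P(Y=1) = π·p₁ + (1−π)·p₀ = 0.287×0.57407 + 0.713×0.38407 = 0.4386.
Under exogeneity, PAF = [P(Y=1) − p₀] / P(Y=1).
PAF = (0.4386 − 0.38407) / 0.4386 ≈ 0.1243

PAF ≈ 0.124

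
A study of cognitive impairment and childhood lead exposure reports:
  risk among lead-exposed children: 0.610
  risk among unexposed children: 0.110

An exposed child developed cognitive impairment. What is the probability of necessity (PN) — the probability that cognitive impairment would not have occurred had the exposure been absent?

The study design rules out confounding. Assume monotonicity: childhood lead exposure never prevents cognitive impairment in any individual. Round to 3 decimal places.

PN ≈ 0.820

Let p₁ = 0.61, p₀ = 0.11.
Under exogeneity and monotonicity, PN = (p₁ − p₀) / p₁.
PN = (0.61 − 0.11) / 0.61 = 0.5 / 0.61 ≈ 0.8197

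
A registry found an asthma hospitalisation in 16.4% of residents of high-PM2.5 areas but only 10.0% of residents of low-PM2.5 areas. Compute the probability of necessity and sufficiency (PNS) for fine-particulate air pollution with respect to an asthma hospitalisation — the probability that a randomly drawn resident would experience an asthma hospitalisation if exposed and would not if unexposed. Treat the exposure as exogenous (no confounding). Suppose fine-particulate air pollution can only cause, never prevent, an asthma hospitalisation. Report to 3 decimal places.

p₁ = 0.164, p₀ = 0.1.
Under exogeneity and monotonicity, PNS = p₁ − p₀.
PNS = 0.164 − 0.1 = 0.064

PNS ≈ 0.064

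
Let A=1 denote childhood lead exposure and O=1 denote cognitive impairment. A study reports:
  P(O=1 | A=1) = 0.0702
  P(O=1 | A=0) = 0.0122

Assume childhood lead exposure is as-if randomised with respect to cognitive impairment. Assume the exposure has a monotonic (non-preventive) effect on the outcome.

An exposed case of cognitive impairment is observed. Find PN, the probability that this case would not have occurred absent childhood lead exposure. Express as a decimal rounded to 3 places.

Let p₁ = 0.0702, p₀ = 0.0122.
Under exogeneity and monotonicity, PN = (p₁ − p₀) / p₁.
PN = (0.0702 − 0.0122) / 0.0702 = 0.058 / 0.0702 ≈ 0.8262

PN ≈ 0.826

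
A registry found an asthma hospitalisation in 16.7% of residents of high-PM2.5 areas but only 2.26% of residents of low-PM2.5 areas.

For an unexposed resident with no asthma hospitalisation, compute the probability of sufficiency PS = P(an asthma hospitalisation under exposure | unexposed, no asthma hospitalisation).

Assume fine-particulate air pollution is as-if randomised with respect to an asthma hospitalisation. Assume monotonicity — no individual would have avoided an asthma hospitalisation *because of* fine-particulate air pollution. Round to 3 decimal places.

p₁ = 0.167, p₀ = 0.0226.
Under exogeneity and monotonicity, PS = (p₁ − p₀) / (1 − p₀).
PS = (0.167 − 0.0226) / (1 − 0.0226) = 0.1444 / 0.9774 ≈ 0.1477

PS ≈ 0.148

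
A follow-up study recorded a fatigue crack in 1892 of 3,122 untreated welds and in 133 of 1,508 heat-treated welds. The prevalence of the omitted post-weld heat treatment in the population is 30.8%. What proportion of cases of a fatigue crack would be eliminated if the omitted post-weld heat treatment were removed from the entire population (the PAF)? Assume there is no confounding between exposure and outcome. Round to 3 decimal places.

PAF ≈ 0.644

p₁ = P(outcome | exposed) = 1892/3122 = 0.60602
p₀ = P(outcome | unexposed) = 133/1508 = 0.088196
Overall risk P(Y=1) = π·p₁ + (1−π)·p₀ = 0.308×0.60602 + 0.692×0.088196 = 0.24769.
Under exogeneity, PAF = [P(Y=1) − p₀] / P(Y=1).
PAF = (0.24769 − 0.088196) / 0.24769 ≈ 0.6439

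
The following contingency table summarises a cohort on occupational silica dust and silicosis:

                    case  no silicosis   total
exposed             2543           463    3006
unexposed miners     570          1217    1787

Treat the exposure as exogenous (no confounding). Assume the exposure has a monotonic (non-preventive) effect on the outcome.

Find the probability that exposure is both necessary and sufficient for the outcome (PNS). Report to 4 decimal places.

PNS ≈ 0.5270

p₁ = P(outcome | exposed) = 2543/3006 = 0.84597
p₀ = P(outcome | unexposed) = 570/1787 = 0.31897
Under exogeneity and monotonicity, PNS = p₁ − p₀.
PNS = 0.84597 − 0.31897 = 0.527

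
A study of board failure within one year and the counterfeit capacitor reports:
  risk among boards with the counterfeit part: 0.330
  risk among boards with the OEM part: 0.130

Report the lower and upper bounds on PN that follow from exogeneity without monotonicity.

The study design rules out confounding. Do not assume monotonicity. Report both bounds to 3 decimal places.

Let p₁ = 0.33, p₀ = 0.13.
Under exogeneity alone the bounds on PN are max{0,(p₁−p₀)/p₁} ≤ PN ≤ min{1,(1−p₀)/p₁}.
  lower = (p₁ − p₀)/p₁ = 0.2 / 0.33 ≈ 0.6061
  upper = min{1, (1 − p₀)/p₁} = 0.87 / 0.33 ≈ 2.6364 → capped at 1

0.606 ≤ PN ≤ 1.000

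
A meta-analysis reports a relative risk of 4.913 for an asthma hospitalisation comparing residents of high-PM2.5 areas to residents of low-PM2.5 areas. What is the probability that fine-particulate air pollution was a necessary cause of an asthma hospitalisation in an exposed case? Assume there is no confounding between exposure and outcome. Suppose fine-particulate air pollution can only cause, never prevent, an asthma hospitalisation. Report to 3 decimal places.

PN ≈ 0.796

Under exogeneity and monotonicity, PN = (RR − 1) / RR = 1 − 1/RR.
PN = (4.913 − 1) / 4.913 = 3.913 / 4.913 ≈ 0.7965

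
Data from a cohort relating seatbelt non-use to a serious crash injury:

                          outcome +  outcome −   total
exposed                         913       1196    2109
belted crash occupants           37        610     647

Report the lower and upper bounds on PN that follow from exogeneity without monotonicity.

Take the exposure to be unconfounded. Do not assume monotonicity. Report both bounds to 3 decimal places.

p₁ = P(outcome | exposed) = 913/2109 = 0.43291
p₀ = P(outcome | unexposed) = 37/647 = 0.057187
Under exogeneity alone the bounds on PN are max{0,(p₁−p₀)/p₁} ≤ PN ≤ min{1,(1−p₀)/p₁}.
  lower = (p₁ − p₀)/p₁ = 0.37572 / 0.43291 ≈ 0.8679
  upper = min{1, (1 − p₀)/p₁} = 0.94281 / 0.43291 ≈ 2.1779 → capped at 1

0.868 ≤ PN ≤ 1.000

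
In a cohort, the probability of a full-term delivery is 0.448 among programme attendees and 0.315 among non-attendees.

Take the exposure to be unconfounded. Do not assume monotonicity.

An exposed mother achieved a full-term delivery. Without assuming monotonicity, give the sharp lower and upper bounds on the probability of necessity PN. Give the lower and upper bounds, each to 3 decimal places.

0.297 ≤ PN ≤ 1.000

Let p₁ = 0.448, p₀ = 0.315.
Under exogeneity alone the bounds on PN are max{0,(p₁−p₀)/p₁} ≤ PN ≤ min{1,(1−p₀)/p₁}.
  lower = (p₁ − p₀)/p₁ = 0.133 / 0.448 ≈ 0.2969
  upper = min{1, (1 − p₀)/p₁} = 0.685 / 0.448 ≈ 1.5290 → capped at 1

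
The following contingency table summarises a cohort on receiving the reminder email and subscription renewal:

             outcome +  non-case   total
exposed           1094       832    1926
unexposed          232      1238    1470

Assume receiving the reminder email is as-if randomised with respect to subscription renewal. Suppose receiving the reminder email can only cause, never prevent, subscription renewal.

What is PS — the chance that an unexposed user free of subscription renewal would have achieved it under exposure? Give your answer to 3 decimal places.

p₁ = P(outcome | exposed) = 1094/1926 = 0.56802
p₀ = P(outcome | unexposed) = 232/1470 = 0.15782
Under exogeneity and monotonicity, PS = (p₁ − p₀)/(1 − p₀).
PS = (0.56802 − 0.15782) / 0.84218 ≈ 0.4871

PS ≈ 0.487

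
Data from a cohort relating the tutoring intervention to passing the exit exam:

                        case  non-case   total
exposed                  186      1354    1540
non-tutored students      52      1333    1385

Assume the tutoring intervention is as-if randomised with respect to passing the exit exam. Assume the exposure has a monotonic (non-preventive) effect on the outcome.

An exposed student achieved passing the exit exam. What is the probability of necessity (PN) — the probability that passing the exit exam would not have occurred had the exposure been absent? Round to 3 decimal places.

p₁ = P(outcome | exposed) = 186/1540 = 0.12078
p₀ = P(outcome | unexposed) = 52/1385 = 0.037545
Under exogeneity and monotonicity, PN = (p₁ − p₀) / p₁.
PN = (0.12078 − 0.037545) / 0.12078 = 0.083234 / 0.12078 ≈ 0.6891

PN ≈ 0.689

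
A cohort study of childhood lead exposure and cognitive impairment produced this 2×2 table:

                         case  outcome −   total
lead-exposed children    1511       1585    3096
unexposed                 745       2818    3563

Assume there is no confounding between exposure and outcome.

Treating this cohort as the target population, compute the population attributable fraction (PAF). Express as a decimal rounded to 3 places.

p₁ = P(outcome | exposed) = 1511/3096 = 0.48805
p₀ = P(outcome | unexposed) = 745/3563 = 0.20909
Exposure prevalence π = 3096/6659 = 0.46493; overall risk P(Y=1) = 0.33879.
Under exogeneity, PAF = [P(Y=1) − p₀]/P(Y=1).
PAF = (0.33879 − 0.20909) / 0.33879 ≈ 0.3828

PAF ≈ 0.383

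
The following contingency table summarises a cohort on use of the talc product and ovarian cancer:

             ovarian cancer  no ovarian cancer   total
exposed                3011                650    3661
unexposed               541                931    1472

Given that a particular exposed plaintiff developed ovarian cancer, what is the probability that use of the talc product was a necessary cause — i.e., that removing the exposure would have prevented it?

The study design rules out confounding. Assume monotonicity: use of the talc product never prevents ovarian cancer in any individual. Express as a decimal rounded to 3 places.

PN ≈ 0.553

p₁ = P(outcome | exposed) = 3011/3661 = 0.82245
p₀ = P(outcome | unexposed) = 541/1472 = 0.36753
Under exogeneity and monotonicity, PN = (p₁ − p₀)/p₁.
PN = (0.82245 − 0.36753) / 0.82245 ≈ 0.5531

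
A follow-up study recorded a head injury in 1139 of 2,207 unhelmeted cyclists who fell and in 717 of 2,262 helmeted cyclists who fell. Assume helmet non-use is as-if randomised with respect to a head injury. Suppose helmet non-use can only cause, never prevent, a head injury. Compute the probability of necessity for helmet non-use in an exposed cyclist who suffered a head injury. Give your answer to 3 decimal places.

PN ≈ 0.386

p₁ = P(outcome | exposed) = 1139/2207 = 0.51609
p₀ = P(outcome | unexposed) = 717/2262 = 0.31698
Under exogeneity and monotonicity, PN = (p₁ − p₀) / p₁.
PN = (0.51609 − 0.31698) / 0.51609 = 0.19911 / 0.51609 ≈ 0.3858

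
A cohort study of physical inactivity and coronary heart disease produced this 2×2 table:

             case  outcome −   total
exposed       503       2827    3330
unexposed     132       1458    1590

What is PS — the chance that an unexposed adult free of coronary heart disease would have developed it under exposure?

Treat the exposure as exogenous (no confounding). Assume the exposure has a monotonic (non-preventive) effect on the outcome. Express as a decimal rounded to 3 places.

p₁ = P(outcome | exposed) = 503/3330 = 0.15105
p₀ = P(outcome | unexposed) = 132/1590 = 0.083019
Under exogeneity and monotonicity, PS = (p₁ − p₀) / (1 − p₀).
PS = (0.15105 − 0.083019) / (1 − 0.083019) = 0.068032 / 0.91698 ≈ 0.0742

PS ≈ 0.074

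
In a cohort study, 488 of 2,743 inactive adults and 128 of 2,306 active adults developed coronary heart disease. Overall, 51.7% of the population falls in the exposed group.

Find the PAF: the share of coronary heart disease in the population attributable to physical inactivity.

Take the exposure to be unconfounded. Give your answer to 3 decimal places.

p₁ = P(outcome | exposed) = 488/2743 = 0.17791
p₀ = P(outcome | unexposed) = 128/2306 = 0.055507
Overall risk P(Y=1) = π·p₁ + (1−π)·p₀ = 0.517×0.17791 + 0.483×0.055507 = 0.11879.
Under exogeneity, PAF = [P(Y=1) − p₀] / P(Y=1).
PAF = (0.11879 − 0.055507) / 0.11879 ≈ 0.5327

PAF ≈ 0.533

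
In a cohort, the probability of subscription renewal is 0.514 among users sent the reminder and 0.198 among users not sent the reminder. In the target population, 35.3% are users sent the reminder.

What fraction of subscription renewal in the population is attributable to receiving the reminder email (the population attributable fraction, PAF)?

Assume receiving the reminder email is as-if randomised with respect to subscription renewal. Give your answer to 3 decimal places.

PAF ≈ 0.360

Let p₁ = 0.514, p₀ = 0.198.
Overall risk P(Y=1) = π·p₁ + (1−π)·p₀ = 0.353×0.514 + 0.647×0.198 = 0.30955.
Under exogeneity, PAF = [P(Y=1) − p₀] / P(Y=1).
PAF = (0.30955 − 0.198) / 0.30955 ≈ 0.3604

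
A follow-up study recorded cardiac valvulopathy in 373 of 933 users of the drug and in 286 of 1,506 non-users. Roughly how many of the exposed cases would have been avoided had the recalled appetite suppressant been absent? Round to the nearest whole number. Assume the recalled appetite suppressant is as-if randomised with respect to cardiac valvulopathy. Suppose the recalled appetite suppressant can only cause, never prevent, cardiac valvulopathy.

about 196 cases

p₁ = P(outcome | exposed) = 373/933 = 0.39979
p₀ = P(outcome | unexposed) = 286/1506 = 0.18991
PN = (p₁ − p₀)/p₁ = (0.39979 − 0.18991) / 0.39979 ≈ 0.52498.
Attributable cases ≈ PN × (exposed cases) = 0.52498 × 373 ≈ 195.82.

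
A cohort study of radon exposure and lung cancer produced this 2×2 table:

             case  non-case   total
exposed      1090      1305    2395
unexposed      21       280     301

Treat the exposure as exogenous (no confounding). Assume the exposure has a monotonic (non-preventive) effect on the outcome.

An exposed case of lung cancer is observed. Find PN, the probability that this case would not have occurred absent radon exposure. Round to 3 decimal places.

p₁ = P(outcome | exposed) = 1090/2395 = 0.45511
p₀ = P(outcome | unexposed) = 21/301 = 0.069767
Under exogeneity and monotonicity, PN = (p₁ − p₀) / p₁.
PN = (0.45511 − 0.069767) / 0.45511 = 0.38535 / 0.45511 ≈ 0.8467

PN ≈ 0.847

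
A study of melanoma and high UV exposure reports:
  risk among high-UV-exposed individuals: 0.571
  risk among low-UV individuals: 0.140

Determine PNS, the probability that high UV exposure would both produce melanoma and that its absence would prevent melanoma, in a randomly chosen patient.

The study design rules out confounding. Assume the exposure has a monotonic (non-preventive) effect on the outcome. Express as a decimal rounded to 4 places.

Let p₁ = 0.571, p₀ = 0.14.
Under exogeneity and monotonicity, PNS = p₁ − p₀.
PNS = 0.571 − 0.14 = 0.431

PNS ≈ 0.4310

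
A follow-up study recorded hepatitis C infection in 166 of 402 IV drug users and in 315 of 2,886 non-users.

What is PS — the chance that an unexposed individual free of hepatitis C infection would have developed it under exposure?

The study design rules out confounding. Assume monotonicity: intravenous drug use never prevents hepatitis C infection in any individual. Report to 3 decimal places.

p₁ = P(outcome | exposed) = 166/402 = 0.41294
p₀ = P(outcome | unexposed) = 315/2886 = 0.10915
Under exogeneity and monotonicity, PS = (p₁ − p₀) / (1 − p₀).
PS = (0.41294 − 0.10915) / (1 − 0.10915) = 0.30379 / 0.89085 ≈ 0.3410

PS ≈ 0.341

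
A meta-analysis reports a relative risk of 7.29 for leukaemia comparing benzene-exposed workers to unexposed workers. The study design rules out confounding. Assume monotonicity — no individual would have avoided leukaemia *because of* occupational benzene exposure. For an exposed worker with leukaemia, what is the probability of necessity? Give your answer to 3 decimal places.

Under exogeneity and monotonicity, PN = (RR − 1) / RR = 1 − 1/RR.
PN = (7.29 − 1) / 7.29 = 6.29 / 7.29 ≈ 0.8628

PN ≈ 0.863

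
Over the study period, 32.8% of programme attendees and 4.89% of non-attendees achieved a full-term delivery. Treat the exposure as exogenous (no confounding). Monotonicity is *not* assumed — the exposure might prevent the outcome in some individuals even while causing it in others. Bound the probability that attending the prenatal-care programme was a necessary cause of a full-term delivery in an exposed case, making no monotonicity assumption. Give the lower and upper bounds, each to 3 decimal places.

0.851 ≤ PN ≤ 1.000

p₁ = 0.328, p₀ = 0.0489.
Under exogeneity alone the bounds on PN are max{0,(p₁−p₀)/p₁} ≤ PN ≤ min{1,(1−p₀)/p₁}.
  lower = (p₁ − p₀)/p₁ = 0.2791 / 0.328 ≈ 0.8509
  upper = min{1, (1 − p₀)/p₁} = 0.9511 / 0.328 ≈ 2.8997 → capped at 1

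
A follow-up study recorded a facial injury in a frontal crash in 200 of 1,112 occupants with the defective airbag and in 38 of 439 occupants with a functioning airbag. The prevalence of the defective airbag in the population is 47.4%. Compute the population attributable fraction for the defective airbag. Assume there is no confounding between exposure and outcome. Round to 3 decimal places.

PAF ≈ 0.338

p₁ = P(outcome | exposed) = 200/1112 = 0.17986
p₀ = P(outcome | unexposed) = 38/439 = 0.08656
Overall risk P(Y=1) = π·p₁ + (1−π)·p₀ = 0.474×0.17986 + 0.526×0.08656 = 0.13078.
Under exogeneity, PAF = [P(Y=1) − p₀] / P(Y=1).
PAF = (0.13078 − 0.08656) / 0.13078 ≈ 0.3381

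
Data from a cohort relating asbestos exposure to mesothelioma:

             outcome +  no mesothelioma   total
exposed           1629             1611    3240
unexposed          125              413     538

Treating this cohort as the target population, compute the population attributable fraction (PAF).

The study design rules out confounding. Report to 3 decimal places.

p₁ = P(outcome | exposed) = 1629/3240 = 0.50278
p₀ = P(outcome | unexposed) = 125/538 = 0.23234
Exposure prevalence π = 3240/3778 = 0.8576; overall risk P(Y=1) = 0.46427.
Under exogeneity, PAF = [P(Y=1) − p₀]/P(Y=1).
PAF = (0.46427 − 0.23234) / 0.46427 ≈ 0.4996

PAF ≈ 0.500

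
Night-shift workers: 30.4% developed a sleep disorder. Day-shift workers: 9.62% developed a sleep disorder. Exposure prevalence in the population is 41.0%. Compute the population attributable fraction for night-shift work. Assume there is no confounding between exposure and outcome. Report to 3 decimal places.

PAF ≈ 0.470

p₁ = 0.304, p₀ = 0.0962.
Overall risk P(Y=1) = π·p₁ + (1−π)·p₀ = 0.41×0.304 + 0.59×0.0962 = 0.1814.
Under exogeneity, PAF = [P(Y=1) − p₀] / P(Y=1).
PAF = (0.1814 − 0.0962) / 0.1814 ≈ 0.4697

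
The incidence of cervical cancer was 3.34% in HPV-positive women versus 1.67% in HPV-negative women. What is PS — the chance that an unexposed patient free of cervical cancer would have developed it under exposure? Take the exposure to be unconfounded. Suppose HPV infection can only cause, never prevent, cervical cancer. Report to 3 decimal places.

PS ≈ 0.017

p₁ = 0.0334, p₀ = 0.0167.
Under exogeneity and monotonicity, PS = (p₁ − p₀) / (1 − p₀).
PS = (0.0334 − 0.0167) / (1 − 0.0167) = 0.0167 / 0.9833 ≈ 0.0170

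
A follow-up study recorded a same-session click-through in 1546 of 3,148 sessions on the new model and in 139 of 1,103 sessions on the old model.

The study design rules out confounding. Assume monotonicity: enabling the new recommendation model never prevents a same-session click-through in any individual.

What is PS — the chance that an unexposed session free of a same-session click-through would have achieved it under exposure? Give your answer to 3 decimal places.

PS ≈ 0.418

p₁ = P(outcome | exposed) = 1546/3148 = 0.49111
p₀ = P(outcome | unexposed) = 139/1103 = 0.12602
Under exogeneity and monotonicity, PS = (p₁ − p₀) / (1 − p₀).
PS = (0.49111 − 0.12602) / (1 − 0.12602) = 0.36509 / 0.87398 ≈ 0.4177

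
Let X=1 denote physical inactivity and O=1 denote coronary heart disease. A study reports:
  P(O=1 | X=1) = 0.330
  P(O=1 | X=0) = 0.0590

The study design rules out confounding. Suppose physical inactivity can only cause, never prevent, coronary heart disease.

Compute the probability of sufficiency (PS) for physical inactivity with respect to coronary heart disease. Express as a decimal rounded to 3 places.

PS ≈ 0.288

Let p₁ = 0.33, p₀ = 0.059.
Under exogeneity and monotonicity, PS = (p₁ − p₀) / (1 − p₀).
PS = (0.33 − 0.059) / (1 − 0.059) = 0.271 / 0.941 ≈ 0.2880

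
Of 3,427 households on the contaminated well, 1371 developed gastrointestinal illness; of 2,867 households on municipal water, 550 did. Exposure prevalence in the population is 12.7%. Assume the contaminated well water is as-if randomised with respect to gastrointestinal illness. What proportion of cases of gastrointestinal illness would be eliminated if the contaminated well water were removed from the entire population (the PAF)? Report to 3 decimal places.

PAF ≈ 0.121

p₁ = P(outcome | exposed) = 1371/3427 = 0.40006
p₀ = P(outcome | unexposed) = 550/2867 = 0.19184
Overall risk P(Y=1) = π·p₁ + (1−π)·p₀ = 0.127×0.40006 + 0.873×0.19184 = 0.21828.
Under exogeneity, PAF = [P(Y=1) − p₀] / P(Y=1).
PAF = (0.21828 − 0.19184) / 0.21828 ≈ 0.1211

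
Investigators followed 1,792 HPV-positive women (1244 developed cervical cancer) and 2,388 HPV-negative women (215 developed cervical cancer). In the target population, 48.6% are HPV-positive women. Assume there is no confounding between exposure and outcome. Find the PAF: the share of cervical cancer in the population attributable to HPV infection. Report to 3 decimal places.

PAF ≈ 0.765

p₁ = P(outcome | exposed) = 1244/1792 = 0.6942
p₀ = P(outcome | unexposed) = 215/2388 = 0.090034
Overall risk P(Y=1) = π·p₁ + (1−π)·p₀ = 0.486×0.6942 + 0.514×0.090034 = 0.38366.
Under exogeneity, PAF = [P(Y=1) − p₀] / P(Y=1).
PAF = (0.38366 − 0.090034) / 0.38366 ≈ 0.7653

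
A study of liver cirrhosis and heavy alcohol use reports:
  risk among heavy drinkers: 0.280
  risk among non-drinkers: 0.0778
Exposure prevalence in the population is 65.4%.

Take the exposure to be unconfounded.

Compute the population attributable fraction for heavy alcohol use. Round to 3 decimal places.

Let p₁ = 0.28, p₀ = 0.0778.
Overall risk P(Y=1) = π·p₁ + (1−π)·p₀ = 0.654×0.28 + 0.346×0.0778 = 0.21004.
Under exogeneity, PAF = [P(Y=1) − p₀] / P(Y=1).
PAF = (0.21004 − 0.0778) / 0.21004 ≈ 0.6296

PAF ≈ 0.630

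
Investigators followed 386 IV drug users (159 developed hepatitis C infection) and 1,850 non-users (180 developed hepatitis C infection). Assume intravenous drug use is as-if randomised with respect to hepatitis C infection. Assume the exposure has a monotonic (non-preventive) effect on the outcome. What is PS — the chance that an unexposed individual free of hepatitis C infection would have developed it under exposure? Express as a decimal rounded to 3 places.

PS ≈ 0.349

p₁ = P(outcome | exposed) = 159/386 = 0.41192
p₀ = P(outcome | unexposed) = 180/1850 = 0.097297
Under exogeneity and monotonicity, PS = (p₁ − p₀) / (1 − p₀).
PS = (0.41192 − 0.097297) / (1 − 0.097297) = 0.31462 / 0.9027 ≈ 0.3485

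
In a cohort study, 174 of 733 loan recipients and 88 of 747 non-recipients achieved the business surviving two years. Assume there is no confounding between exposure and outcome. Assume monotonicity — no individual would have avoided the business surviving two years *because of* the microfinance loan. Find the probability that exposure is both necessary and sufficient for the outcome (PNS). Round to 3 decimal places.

PNS ≈ 0.120

p₁ = P(outcome | exposed) = 174/733 = 0.23738
p₀ = P(outcome | unexposed) = 88/747 = 0.1178
Under exogeneity and monotonicity, PNS = p₁ − p₀.
PNS = 0.23738 − 0.1178 = 0.11958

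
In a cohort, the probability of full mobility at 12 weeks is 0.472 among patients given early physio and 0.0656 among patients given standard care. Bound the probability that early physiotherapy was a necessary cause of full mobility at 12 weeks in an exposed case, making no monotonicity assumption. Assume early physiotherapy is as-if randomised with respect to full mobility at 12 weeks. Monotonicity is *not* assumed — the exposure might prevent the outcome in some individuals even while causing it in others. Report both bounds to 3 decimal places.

0.861 ≤ PN ≤ 1.000

Let p₁ = 0.472, p₀ = 0.0656.
Under exogeneity alone the bounds on PN are max{0,(p₁−p₀)/p₁} ≤ PN ≤ min{1,(1−p₀)/p₁}.
  lower = (p₁ − p₀)/p₁ = 0.4064 / 0.472 ≈ 0.8610
  upper = min{1, (1 − p₀)/p₁} = 0.9344 / 0.472 ≈ 1.9797 → capped at 1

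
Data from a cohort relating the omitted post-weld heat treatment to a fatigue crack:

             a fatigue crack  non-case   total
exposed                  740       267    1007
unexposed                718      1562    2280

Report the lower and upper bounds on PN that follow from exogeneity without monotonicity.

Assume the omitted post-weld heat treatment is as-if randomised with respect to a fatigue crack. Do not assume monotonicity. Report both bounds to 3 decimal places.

p₁ = P(outcome | exposed) = 740/1007 = 0.73486
p₀ = P(outcome | unexposed) = 718/2280 = 0.31491
Under exogeneity alone the bounds on PN are max{0,(p₁−p₀)/p₁} ≤ PN ≤ min{1,(1−p₀)/p₁}.
  lower = (p₁ − p₀)/p₁ = 0.41994 / 0.73486 ≈ 0.5715
  upper = min{1, (1 − p₀)/p₁} = 0.68509 / 0.73486 ≈ 0.9323

0.571 ≤ PN ≤ 0.932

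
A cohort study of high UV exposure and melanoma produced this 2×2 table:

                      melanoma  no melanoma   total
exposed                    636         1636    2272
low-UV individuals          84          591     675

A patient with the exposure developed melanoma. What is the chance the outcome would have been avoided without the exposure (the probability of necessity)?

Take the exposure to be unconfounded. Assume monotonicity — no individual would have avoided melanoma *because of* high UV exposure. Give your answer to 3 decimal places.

PN ≈ 0.555

p₁ = P(outcome | exposed) = 636/2272 = 0.27993
p₀ = P(outcome | unexposed) = 84/675 = 0.12444
Under exogeneity and monotonicity, PN = (p₁ − p₀) / p₁.
PN = (0.27993 − 0.12444) / 0.27993 = 0.15549 / 0.27993 ≈ 0.5554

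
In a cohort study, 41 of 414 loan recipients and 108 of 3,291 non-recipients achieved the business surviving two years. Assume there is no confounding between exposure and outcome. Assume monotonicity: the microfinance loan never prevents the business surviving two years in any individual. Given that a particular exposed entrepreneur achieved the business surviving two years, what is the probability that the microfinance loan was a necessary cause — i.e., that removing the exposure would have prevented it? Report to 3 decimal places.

p₁ = P(outcome | exposed) = 41/414 = 0.099034
p₀ = P(outcome | unexposed) = 108/3291 = 0.032817
Under exogeneity and monotonicity, PN = (p₁ − p₀) / p₁.
PN = (0.099034 − 0.032817) / 0.099034 = 0.066217 / 0.099034 ≈ 0.6686

PN ≈ 0.669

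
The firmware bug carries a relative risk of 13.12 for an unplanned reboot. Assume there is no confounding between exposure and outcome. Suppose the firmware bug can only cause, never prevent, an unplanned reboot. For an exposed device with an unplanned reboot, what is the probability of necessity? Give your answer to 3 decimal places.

PN ≈ 0.924

Under exogeneity and monotonicity, PN = (RR − 1) / RR = 1 − 1/RR.
PN = (13.12 − 1) / 13.12 = 12.12 / 13.12 ≈ 0.9238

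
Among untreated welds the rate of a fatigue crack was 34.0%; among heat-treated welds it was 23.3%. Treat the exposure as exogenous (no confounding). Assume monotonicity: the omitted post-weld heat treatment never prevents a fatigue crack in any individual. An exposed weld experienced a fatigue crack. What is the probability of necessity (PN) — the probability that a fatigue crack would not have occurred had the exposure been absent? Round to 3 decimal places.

p₁ = 0.34, p₀ = 0.233.
Under exogeneity and monotonicity, PN = (p₁ − p₀) / p₁.
PN = (0.34 − 0.233) / 0.34 = 0.107 / 0.34 ≈ 0.3147

PN ≈ 0.315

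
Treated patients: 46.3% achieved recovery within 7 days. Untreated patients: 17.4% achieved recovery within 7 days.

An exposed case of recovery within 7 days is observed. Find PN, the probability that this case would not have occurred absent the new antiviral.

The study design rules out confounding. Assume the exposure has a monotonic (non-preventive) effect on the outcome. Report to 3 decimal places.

p₁ = 0.463, p₀ = 0.174.
Under exogeneity and monotonicity, PN = (p₁ − p₀) / p₁.
PN = (0.463 − 0.174) / 0.463 = 0.289 / 0.463 ≈ 0.6242

PN ≈ 0.624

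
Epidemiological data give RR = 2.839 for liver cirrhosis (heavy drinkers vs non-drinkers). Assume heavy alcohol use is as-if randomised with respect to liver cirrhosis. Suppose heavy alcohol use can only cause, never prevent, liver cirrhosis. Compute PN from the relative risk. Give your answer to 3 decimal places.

Under exogeneity and monotonicity, PN = (RR − 1) / RR = 1 − 1/RR.
PN = (2.839 − 1) / 2.839 = 1.839 / 2.839 ≈ 0.6478

PN ≈ 0.648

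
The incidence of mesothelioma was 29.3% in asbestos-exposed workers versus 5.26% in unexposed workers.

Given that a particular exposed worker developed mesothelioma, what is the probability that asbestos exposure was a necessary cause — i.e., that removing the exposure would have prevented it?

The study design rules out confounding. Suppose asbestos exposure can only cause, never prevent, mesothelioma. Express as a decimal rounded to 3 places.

PN ≈ 0.820

p₁ = 0.293, p₀ = 0.0526.
Under exogeneity and monotonicity, PN = (p₁ − p₀) / p₁.
PN = (0.293 − 0.0526) / 0.293 = 0.2404 / 0.293 ≈ 0.8205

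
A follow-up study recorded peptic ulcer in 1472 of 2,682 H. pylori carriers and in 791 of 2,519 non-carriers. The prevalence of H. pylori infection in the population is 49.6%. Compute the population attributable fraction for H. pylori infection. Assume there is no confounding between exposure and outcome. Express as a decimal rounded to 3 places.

PAF ≈ 0.271

p₁ = P(outcome | exposed) = 1472/2682 = 0.54884
p₀ = P(outcome | unexposed) = 791/2519 = 0.31401
Overall risk P(Y=1) = π·p₁ + (1−π)·p₀ = 0.496×0.54884 + 0.504×0.31401 = 0.43049.
Under exogeneity, PAF = [P(Y=1) − p₀] / P(Y=1).
PAF = (0.43049 − 0.31401) / 0.43049 ≈ 0.2706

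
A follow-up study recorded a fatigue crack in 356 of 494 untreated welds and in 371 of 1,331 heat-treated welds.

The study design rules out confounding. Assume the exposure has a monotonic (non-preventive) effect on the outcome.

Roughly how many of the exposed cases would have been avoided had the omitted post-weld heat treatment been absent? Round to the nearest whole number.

about 218 cases

p₁ = P(outcome | exposed) = 356/494 = 0.72065
p₀ = P(outcome | unexposed) = 371/1331 = 0.27874
PN = (p₁ − p₀)/p₁ = (0.72065 − 0.27874) / 0.72065 ≈ 0.61321.
Attributable cases ≈ PN × (exposed cases) = 0.61321 × 356 ≈ 218.30.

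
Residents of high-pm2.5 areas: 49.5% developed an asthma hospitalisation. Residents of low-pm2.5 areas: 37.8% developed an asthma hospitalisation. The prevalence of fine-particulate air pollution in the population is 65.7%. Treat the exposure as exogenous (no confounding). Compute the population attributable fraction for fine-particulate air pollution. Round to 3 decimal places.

PAF ≈ 0.169

p₁ = 0.495, p₀ = 0.378.
Overall risk P(Y=1) = π·p₁ + (1−π)·p₀ = 0.657×0.495 + 0.343×0.378 = 0.45487.
Under exogeneity, PAF = [P(Y=1) − p₀] / P(Y=1).
PAF = (0.45487 − 0.378) / 0.45487 ≈ 0.1690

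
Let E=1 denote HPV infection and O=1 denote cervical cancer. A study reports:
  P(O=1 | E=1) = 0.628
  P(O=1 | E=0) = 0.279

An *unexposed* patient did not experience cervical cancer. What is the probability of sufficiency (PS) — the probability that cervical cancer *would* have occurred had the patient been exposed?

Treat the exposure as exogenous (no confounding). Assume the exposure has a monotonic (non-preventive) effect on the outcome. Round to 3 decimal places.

PS ≈ 0.484

Let p₁ = 0.628, p₀ = 0.279.
Under exogeneity and monotonicity, PS = (p₁ − p₀) / (1 − p₀).
PS = (0.628 − 0.279) / (1 − 0.279) = 0.349 / 0.721 ≈ 0.4840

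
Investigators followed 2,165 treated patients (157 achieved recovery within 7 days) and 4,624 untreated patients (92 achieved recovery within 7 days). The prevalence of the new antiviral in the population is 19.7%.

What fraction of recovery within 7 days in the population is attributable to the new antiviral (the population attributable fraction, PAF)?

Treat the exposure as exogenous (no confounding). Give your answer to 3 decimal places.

PAF ≈ 0.343

p₁ = P(outcome | exposed) = 157/2165 = 0.072517
p₀ = P(outcome | unexposed) = 92/4624 = 0.019896
Overall risk P(Y=1) = π·p₁ + (1−π)·p₀ = 0.197×0.072517 + 0.803×0.019896 = 0.030263.
Under exogeneity, PAF = [P(Y=1) − p₀] / P(Y=1).
PAF = (0.030263 − 0.019896) / 0.030263 ≈ 0.3425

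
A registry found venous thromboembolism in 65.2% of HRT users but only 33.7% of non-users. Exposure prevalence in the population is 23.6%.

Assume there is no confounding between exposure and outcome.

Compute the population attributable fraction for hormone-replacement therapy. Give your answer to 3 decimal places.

PAF ≈ 0.181

p₁ = 0.652, p₀ = 0.337.
Overall risk P(Y=1) = π·p₁ + (1−π)·p₀ = 0.236×0.652 + 0.764×0.337 = 0.41134.
Under exogeneity, PAF = [P(Y=1) − p₀] / P(Y=1).
PAF = (0.41134 − 0.337) / 0.41134 ≈ 0.1807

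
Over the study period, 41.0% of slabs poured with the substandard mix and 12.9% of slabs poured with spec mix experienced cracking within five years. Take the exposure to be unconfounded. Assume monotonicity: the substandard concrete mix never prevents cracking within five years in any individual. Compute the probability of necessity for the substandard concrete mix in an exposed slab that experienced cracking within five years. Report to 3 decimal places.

p₁ = 0.41, p₀ = 0.129.
Under exogeneity and monotonicity, PN = (p₁ − p₀) / p₁.
PN = (0.41 − 0.129) / 0.41 = 0.281 / 0.41 ≈ 0.6854

PN ≈ 0.685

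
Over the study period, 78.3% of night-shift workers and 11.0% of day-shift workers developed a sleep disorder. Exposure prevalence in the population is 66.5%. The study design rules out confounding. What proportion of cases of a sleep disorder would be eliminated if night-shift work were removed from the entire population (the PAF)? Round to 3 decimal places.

PAF ≈ 0.803

p₁ = 0.783, p₀ = 0.11.
Overall risk P(Y=1) = π·p₁ + (1−π)·p₀ = 0.665×0.783 + 0.335×0.11 = 0.55754.
Under exogeneity, PAF = [P(Y=1) − p₀] / P(Y=1).
PAF = (0.55754 − 0.11) / 0.55754 ≈ 0.8027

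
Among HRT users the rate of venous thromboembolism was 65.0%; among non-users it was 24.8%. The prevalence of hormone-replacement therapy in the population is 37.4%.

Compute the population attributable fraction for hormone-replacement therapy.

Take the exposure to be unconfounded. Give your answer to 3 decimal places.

PAF ≈ 0.377

p₁ = 0.65, p₀ = 0.248.
Overall risk P(Y=1) = π·p₁ + (1−π)·p₀ = 0.374×0.65 + 0.626×0.248 = 0.39835.
Under exogeneity, PAF = [P(Y=1) − p₀] / P(Y=1).
PAF = (0.39835 − 0.248) / 0.39835 ≈ 0.3774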